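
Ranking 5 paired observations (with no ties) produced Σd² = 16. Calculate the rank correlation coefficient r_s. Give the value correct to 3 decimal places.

ρ = 1 − 6Σd² / [n(n²−1)] = 1 − 6×16 / (5×24)
  = 1 − 96/120 = 1 − 0.8000 ≈ 0.200

0.200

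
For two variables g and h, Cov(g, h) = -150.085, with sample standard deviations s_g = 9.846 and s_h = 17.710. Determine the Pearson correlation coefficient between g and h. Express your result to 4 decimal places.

-0.8607

r = Cov(g,h) / (s_g · s_h) = -150.085 / (9.846 × 17.710)
  = -150.085 / 174.3727 ≈ -0.8607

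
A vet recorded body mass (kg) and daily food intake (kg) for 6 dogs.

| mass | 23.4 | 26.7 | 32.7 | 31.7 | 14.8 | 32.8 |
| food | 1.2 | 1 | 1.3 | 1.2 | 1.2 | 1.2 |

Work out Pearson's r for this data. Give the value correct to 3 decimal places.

0.182

n = 6, Σx = 162.1, Σy = 7.1, Σx² = 4629.51, Σy² = 8.45, Σxy = 192.45
nΣxy − ΣxΣy = 1154.7 − 1150.91 = 3.79
nΣx² − (Σx)² = 27777.06 − 26276.41 = 1500.65; nΣy² − (Σy)² = 50.7 − 50.41 = 0.29
r = 3.79 / √(1500.65 × 0.29) = 3.79 / 20.8612 ≈ 0.182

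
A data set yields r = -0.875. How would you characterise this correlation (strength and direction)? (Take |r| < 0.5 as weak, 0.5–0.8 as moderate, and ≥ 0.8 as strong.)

r = -0.875 < 0 so the relationship is negative.
|r| = 0.875, which falls in the strong range.

strong negative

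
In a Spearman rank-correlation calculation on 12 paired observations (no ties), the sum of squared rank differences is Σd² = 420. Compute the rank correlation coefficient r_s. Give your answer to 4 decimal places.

-0.4685

ρ = 1 − 6Σd² / [n(n²−1)] = 1 − 6×420 / (12×143)
  = 1 − 2520/1716 = 1 − 1.46853 ≈ -0.4685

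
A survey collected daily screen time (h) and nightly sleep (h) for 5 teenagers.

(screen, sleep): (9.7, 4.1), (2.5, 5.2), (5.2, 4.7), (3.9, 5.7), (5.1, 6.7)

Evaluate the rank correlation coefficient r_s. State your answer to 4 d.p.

Rank screen: 5, 1, 4, 2, 3
Rank sleep: 1, 3, 2, 4, 5
d = rank(screen) − rank(sleep): 4, -2, 2, -2, -2; Σd² = 32
ρ = 1 − 6Σd² / [n(n²−1)] = 1 − 6×32 / (5×24) = 1 − 192/120 ≈ -0.6000

-0.6000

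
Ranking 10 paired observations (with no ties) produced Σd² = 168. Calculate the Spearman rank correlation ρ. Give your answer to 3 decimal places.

-0.018

ρ = 1 − 6Σd² / [n(n²−1)] = 1 − 6×168 / (10×99)
  = 1 − 1008/990 = 1 − 1.0182 ≈ -0.018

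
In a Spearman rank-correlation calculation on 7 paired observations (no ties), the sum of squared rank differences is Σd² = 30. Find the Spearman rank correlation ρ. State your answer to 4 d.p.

ρ = 1 − 6Σd² / [n(n²−1)] = 1 − 6×30 / (7×48)
  = 1 − 180/336 = 1 − 0.53571 ≈ 0.4643

0.4643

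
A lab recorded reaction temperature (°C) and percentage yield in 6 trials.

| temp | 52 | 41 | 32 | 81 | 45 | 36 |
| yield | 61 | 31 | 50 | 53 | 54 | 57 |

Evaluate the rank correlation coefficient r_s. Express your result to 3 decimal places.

0.314

Rank temp: 5, 3, 1, 6, 4, 2
Rank yield: 6, 1, 2, 3, 4, 5
d = rank(temp) − rank(yield): -1, 2, -1, 3, 0, -3; Σd² = 24
ρ = 1 − 6Σd² / [n(n²−1)] = 1 − 6×24 / (6×35) = 1 − 144/210 ≈ 0.314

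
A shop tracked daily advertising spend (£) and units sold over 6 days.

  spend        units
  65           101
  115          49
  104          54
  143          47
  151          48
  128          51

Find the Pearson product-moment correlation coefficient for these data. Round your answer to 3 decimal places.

-0.878

n = 6, Σx = 706, Σy = 350, Σx² = 87900, Σy² = 22632, Σxy = 38313
nΣxy − ΣxΣy = 229878 − 247100 = -17222
nΣx² − (Σx)² = 527400 − 498436 = 28964; nΣy² − (Σy)² = 135792 − 122500 = 13292
r = -17222 / √(28964 × 13292) = -17222 / 19621.1490 ≈ -0.878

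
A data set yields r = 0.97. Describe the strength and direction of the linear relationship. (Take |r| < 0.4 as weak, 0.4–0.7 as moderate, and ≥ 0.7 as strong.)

strong positive

r = 0.97 > 0 so the relationship is positive.
|r| = 0.97, which falls in the strong range.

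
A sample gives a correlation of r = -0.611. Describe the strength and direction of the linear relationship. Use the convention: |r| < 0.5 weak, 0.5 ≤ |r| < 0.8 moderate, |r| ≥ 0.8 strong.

moderate negative

r = -0.611 < 0 so the relationship is negative.
|r| = 0.611, which falls in the moderate range.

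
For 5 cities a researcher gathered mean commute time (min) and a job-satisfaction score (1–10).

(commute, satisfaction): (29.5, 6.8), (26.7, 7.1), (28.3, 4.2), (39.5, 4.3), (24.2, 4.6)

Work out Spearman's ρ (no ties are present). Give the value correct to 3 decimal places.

-0.300

Rank commute: 4, 2, 3, 5, 1
Rank satisfaction: 4, 5, 1, 2, 3
d = rank(commute) − rank(satisfaction): 0, -3, 2, 3, -2; Σd² = 26
ρ = 1 − 6Σd² / [n(n²−1)] = 1 − 6×26 / (5×24) = 1 − 156/120 ≈ -0.300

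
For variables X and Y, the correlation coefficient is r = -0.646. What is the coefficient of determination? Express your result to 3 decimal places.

0.417

r² = (-0.646)² = 0.417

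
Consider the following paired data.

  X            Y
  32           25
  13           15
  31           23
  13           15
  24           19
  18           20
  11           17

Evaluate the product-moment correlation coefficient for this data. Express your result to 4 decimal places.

0.9250

n = 7, ΣX = 142, ΣY = 134, ΣX² = 3344, ΣY² = 2654, ΣXY = 2906
nΣXY − ΣXΣY = 20342 − 19028 = 1314
nΣX² − (ΣX)² = 23408 − 20164 = 3244; nΣY² − (ΣY)² = 18578 − 17956 = 622
r = 1314 / √(3244 × 622) = 1314 / 1420.4816 ≈ 0.9250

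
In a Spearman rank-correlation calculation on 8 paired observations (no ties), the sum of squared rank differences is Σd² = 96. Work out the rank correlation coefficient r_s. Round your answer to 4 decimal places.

ρ = 1 − 6Σd² / [n(n²−1)] = 1 − 6×96 / (8×63)
  = 1 − 576/504 = 1 − 1.14286 ≈ -0.1429

-0.1429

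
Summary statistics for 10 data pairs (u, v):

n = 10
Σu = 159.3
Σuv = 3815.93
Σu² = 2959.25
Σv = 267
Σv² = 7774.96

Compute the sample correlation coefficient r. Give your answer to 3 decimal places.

r = (nΣuv − ΣuΣv) / √[(nΣu² − (Σu)²)(nΣv² − (Σv)²)]
Numerator: 10×3815.93 − 159.3×267 = -4373.8
Denominator: √[(29592.5 − 25376.49)(77749.6 − 71289)] = √[4216.01 × 6460.6] = 5218.9993
r = -4373.8 / 5218.9993 ≈ -0.838

-0.838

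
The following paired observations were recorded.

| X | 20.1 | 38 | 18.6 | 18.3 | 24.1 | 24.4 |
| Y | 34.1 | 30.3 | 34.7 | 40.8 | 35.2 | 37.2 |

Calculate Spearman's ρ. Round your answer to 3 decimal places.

Rank X: 3, 6, 2, 1, 4, 5
Rank Y: 2, 1, 3, 6, 4, 5
d = rank(X) − rank(Y): 1, 5, -1, -5, 0, 0; Σd² = 52
ρ = 1 − 6Σd² / [n(n²−1)] = 1 − 6×52 / (6×35) = 1 − 312/210 ≈ -0.486

-0.486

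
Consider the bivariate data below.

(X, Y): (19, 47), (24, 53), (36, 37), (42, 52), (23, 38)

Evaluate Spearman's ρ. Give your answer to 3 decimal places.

0.100

Rank X: 1, 3, 4, 5, 2
Rank Y: 3, 5, 1, 4, 2
d = rank(X) − rank(Y): -2, -2, 3, 1, 0; Σd² = 18
ρ = 1 − 6Σd² / [n(n²−1)] = 1 − 6×18 / (5×24) = 1 − 108/120 ≈ 0.100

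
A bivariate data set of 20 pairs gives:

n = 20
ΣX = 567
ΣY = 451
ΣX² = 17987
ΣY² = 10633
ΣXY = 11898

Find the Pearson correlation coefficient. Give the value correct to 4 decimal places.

r = (nΣXY − ΣXΣY) / √[(nΣX² − (ΣX)²)(nΣY² − (ΣY)²)]
Numerator: 20×11898 − 567×451 = -17757
Denominator: √[(359740 − 321489)(212660 − 203401)] = √[38251 × 9259] = 18819.2988
r = -17757 / 18819.2988 ≈ -0.9436

-0.9436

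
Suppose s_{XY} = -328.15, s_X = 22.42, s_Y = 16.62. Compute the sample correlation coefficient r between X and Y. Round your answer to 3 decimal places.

r = Cov(X,Y) / (s_X · s_Y) = -328.15 / (22.42 × 16.62)
  = -328.15 / 372.6204 ≈ -0.881

-0.881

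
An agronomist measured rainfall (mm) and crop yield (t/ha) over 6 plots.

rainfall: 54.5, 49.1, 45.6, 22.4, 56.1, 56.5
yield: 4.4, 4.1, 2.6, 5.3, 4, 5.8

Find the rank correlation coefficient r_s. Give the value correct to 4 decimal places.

Rank rainfall: 4, 3, 2, 1, 5, 6
Rank yield: 4, 3, 1, 5, 2, 6
d = rank(rainfall) − rank(yield): 0, 0, 1, -4, 3, 0; Σd² = 26
ρ = 1 − 6Σd² / [n(n²−1)] = 1 − 6×26 / (6×35) = 1 − 156/210 ≈ 0.2571

0.2571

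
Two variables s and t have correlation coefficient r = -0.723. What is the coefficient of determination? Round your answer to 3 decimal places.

0.523

r² = (-0.723)² = 0.523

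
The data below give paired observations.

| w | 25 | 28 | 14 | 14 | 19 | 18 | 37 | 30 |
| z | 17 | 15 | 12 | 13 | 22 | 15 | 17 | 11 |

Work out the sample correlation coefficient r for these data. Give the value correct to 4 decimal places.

0.1028

n = 8, Σw = 185, Σz = 122, Σw² = 4755, Σz² = 1946, Σwz = 2842
nΣwz − ΣwΣz = 22736 − 22570 = 166
nΣw² − (Σw)² = 38040 − 34225 = 3815; nΣz² − (Σz)² = 15568 − 14884 = 684
r = 166 / √(3815 × 684) = 166 / 1615.3823 ≈ 0.1028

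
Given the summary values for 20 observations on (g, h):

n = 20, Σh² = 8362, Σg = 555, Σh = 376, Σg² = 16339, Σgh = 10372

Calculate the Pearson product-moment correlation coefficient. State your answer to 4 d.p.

r = (nΣgh − ΣgΣh) / √[(nΣg² − (Σg)²)(nΣh² − (Σh)²)]
Numerator: 20×10372 − 555×376 = -1240
Denominator: √[(326780 − 308025)(167240 − 141376)] = √[18755 × 25864] = 22024.5163
r = -1240 / 22024.5163 ≈ -0.0563

-0.0563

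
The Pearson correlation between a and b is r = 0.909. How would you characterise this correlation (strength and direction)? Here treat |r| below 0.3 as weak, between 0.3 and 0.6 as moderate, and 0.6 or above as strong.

r = 0.909 > 0 so the relationship is positive.
|r| = 0.909, which falls in the strong range.

strong positive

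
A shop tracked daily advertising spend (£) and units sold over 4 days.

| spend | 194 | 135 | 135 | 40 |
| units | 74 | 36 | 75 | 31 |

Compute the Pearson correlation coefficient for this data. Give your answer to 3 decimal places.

n = 4, Σx = 504, Σy = 216, Σx² = 75686, Σy² = 13358, Σxy = 30581
nΣxy − ΣxΣy = 122324 − 108864 = 13460
nΣx² − (Σx)² = 302744 − 254016 = 48728; nΣy² − (Σy)² = 53432 − 46656 = 6776
r = 13460 / √(48728 × 6776) = 13460 / 18170.8813 ≈ 0.741

0.741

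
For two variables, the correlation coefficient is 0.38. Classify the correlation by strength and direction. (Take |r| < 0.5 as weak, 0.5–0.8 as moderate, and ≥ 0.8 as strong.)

r = 0.38 > 0 so the relationship is positive.
|r| = 0.38, which falls in the weak range.

weak positive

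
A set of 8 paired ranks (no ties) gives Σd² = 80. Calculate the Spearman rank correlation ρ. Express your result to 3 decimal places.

ρ = 1 − 6Σd² / [n(n²−1)] = 1 − 6×80 / (8×63)
  = 1 − 480/504 = 1 − 0.9524 ≈ 0.048

0.048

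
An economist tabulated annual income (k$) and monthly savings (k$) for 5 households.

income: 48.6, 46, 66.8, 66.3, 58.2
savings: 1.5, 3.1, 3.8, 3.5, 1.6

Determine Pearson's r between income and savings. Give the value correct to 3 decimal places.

n = 5, Σx = 285.9, Σy = 13.5, Σx² = 16723.13, Σy² = 41.11, Σxy = 794.51
nΣxy − ΣxΣy = 3972.55 − 3859.65 = 112.9
nΣx² − (Σx)² = 83615.65 − 81738.81 = 1876.84; nΣy² − (Σy)² = 205.55 − 182.25 = 23.3
r = 112.9 / √(1876.84 × 23.3) = 112.9 / 209.1181 ≈ 0.540

0.540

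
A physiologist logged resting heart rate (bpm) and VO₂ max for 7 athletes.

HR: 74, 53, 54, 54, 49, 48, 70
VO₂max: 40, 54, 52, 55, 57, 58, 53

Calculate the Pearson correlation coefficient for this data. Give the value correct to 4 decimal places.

-0.8219

n = 7, Σx = 402, Σy = 369, Σx² = 23722, Σy² = 19667, Σxy = 20887
nΣxy − ΣxΣy = 146209 − 148338 = -2129
nΣx² − (Σx)² = 166054 − 161604 = 4450; nΣy² − (Σy)² = 137669 − 136161 = 1508
r = -2129 / √(4450 × 1508) = -2129 / 2590.4826 ≈ -0.8219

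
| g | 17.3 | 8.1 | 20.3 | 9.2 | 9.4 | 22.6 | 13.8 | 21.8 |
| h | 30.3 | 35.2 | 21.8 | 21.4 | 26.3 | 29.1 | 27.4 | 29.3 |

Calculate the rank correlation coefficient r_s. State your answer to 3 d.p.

Rank g: 5, 1, 6, 2, 3, 8, 4, 7
Rank h: 7, 8, 2, 1, 3, 5, 4, 6
d = rank(g) − rank(h): -2, -7, 4, 1, 0, 3, 0, 1; Σd² = 80
ρ = 1 − 6Σd² / [n(n²−1)] = 1 − 6×80 / (8×63) = 1 − 480/504 ≈ 0.048

0.048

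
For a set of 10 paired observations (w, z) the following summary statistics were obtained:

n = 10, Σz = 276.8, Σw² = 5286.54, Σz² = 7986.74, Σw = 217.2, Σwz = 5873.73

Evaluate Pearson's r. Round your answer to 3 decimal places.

r = (nΣwz − ΣwΣz) / √[(nΣw² − (Σw)²)(nΣz² − (Σz)²)]
Numerator: 10×5873.73 − 217.2×276.8 = -1383.66
Denominator: √[(52865.4 − 47175.84)(79867.4 − 76618.24)] = √[5689.56 × 3249.16] = 4299.5687
r = -1383.66 / 4299.5687 ≈ -0.322

-0.322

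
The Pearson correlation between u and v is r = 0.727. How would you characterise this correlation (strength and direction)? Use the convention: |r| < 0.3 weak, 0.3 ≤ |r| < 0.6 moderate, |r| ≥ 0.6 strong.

r = 0.727 > 0 so the relationship is positive.
|r| = 0.727, which falls in the strong range.

strong positive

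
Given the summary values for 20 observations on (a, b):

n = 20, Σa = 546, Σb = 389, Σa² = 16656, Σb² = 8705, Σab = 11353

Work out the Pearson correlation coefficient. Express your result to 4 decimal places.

0.5194

r = (nΣab − ΣaΣb) / √[(nΣa² − (Σa)²)(nΣb² − (Σb)²)]
Numerator: 20×11353 − 546×389 = 14666
Denominator: √[(333120 − 298116)(174100 − 151321)] = √[35004 × 22779] = 28237.4949
r = 14666 / 28237.4949 ≈ 0.5194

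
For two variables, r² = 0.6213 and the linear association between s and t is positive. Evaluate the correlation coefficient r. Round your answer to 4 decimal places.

|r| = √0.6213 = 0.7882
The association is positive, so r = 0.7882.

0.7882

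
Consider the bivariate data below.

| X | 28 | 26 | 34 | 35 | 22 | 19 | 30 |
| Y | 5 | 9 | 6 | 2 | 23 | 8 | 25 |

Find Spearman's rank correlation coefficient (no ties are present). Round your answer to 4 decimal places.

-0.4643

Rank X: 4, 3, 6, 7, 2, 1, 5
Rank Y: 2, 5, 3, 1, 6, 4, 7
d = rank(X) − rank(Y): 2, -2, 3, 6, -4, -3, -2; Σd² = 82
ρ = 1 − 6Σd² / [n(n²−1)] = 1 − 6×82 / (7×48) = 1 − 492/336 ≈ -0.4643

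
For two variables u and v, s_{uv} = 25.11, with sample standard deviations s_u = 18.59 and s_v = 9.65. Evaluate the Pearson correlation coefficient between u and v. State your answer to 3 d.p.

0.140

r = Cov(u,v) / (s_u · s_v) = 25.11 / (18.59 × 9.65)
  = 25.11 / 179.3935 ≈ 0.140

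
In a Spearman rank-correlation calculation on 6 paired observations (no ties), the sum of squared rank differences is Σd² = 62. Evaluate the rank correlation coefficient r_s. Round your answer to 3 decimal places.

ρ = 1 − 6Σd² / [n(n²−1)] = 1 − 6×62 / (6×35)
  = 1 − 372/210 = 1 − 1.7714 ≈ -0.771

-0.771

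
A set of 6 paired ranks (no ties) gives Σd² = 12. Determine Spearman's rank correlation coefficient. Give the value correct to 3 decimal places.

ρ = 1 − 6Σd² / [n(n²−1)] = 1 − 6×12 / (6×35)
  = 1 − 72/210 = 1 − 0.3429 ≈ 0.657

0.657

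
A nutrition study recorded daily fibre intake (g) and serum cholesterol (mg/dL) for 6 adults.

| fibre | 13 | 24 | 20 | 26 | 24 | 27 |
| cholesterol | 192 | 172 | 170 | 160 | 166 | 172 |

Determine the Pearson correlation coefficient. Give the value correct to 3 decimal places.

n = 6, Σx = 134, Σy = 1032, Σx² = 3126, Σy² = 178088, Σxy = 22812
nΣxy − ΣxΣy = 136872 − 138288 = -1416
nΣx² − (Σx)² = 18756 − 17956 = 800; nΣy² − (Σy)² = 1068528 − 1065024 = 3504
r = -1416 / √(800 × 3504) = -1416 / 1674.2760 ≈ -0.846

-0.846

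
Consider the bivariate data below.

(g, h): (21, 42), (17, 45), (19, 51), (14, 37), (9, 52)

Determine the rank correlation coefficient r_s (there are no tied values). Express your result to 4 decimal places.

Rank g: 5, 3, 4, 2, 1
Rank h: 2, 3, 4, 1, 5
d = rank(g) − rank(h): 3, 0, 0, 1, -4; Σd² = 26
ρ = 1 − 6Σd² / [n(n²−1)] = 1 − 6×26 / (5×24) = 1 − 156/120 ≈ -0.3000

-0.3000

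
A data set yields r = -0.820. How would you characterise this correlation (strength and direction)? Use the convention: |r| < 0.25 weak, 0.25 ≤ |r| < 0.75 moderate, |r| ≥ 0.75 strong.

strong negative

r = -0.820 < 0 so the relationship is negative.
|r| = 0.820, which falls in the strong range.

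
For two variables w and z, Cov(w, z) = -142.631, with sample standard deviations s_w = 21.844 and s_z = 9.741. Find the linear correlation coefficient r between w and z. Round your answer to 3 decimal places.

-0.670

r = Cov(w,z) / (s_w · s_z) = -142.631 / (21.844 × 9.741)
  = -142.631 / 212.7824 ≈ -0.670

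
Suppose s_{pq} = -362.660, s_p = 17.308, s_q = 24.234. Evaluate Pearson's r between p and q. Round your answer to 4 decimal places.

r = Cov(p,q) / (s_p · s_q) = -362.660 / (17.308 × 24.234)
  = -362.660 / 419.4421 ≈ -0.8646

-0.8646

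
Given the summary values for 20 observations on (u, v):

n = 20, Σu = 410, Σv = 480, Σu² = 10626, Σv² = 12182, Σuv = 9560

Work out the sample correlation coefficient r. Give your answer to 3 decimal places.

-0.231

r = (nΣuv − ΣuΣv) / √[(nΣu² − (Σu)²)(nΣv² − (Σv)²)]
Numerator: 20×9560 − 410×480 = -5600
Denominator: √[(212520 − 168100)(243640 − 230400)] = √[44420 × 13240] = 24251.2020
r = -5600 / 24251.2020 ≈ -0.231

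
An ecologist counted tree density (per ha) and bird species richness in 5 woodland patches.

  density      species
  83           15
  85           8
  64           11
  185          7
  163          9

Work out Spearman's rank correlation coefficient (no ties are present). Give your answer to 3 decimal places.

-0.800

Rank density: 2, 3, 1, 5, 4
Rank species: 5, 2, 4, 1, 3
d = rank(density) − rank(species): -3, 1, -3, 4, 1; Σd² = 36
ρ = 1 − 6Σd² / [n(n²−1)] = 1 − 6×36 / (5×24) = 1 − 216/120 ≈ -0.800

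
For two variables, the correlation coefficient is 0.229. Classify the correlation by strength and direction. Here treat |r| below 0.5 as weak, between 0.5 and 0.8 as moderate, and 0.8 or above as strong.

weak positive

r = 0.229 > 0 so the relationship is positive.
|r| = 0.229, which falls in the weak range.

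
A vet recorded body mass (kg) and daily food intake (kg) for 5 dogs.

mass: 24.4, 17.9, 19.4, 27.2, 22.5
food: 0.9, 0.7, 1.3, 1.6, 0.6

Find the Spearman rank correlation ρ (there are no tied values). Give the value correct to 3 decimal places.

0.500

Rank mass: 4, 1, 2, 5, 3
Rank food: 3, 2, 4, 5, 1
d = rank(mass) − rank(food): 1, -1, -2, 0, 2; Σd² = 10
ρ = 1 − 6Σd² / [n(n²−1)] = 1 − 6×10 / (5×24) = 1 − 60/120 ≈ 0.500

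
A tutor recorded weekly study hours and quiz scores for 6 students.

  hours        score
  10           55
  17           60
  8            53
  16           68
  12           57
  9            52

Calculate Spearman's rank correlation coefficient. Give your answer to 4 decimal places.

Rank hours: 3, 6, 1, 5, 4, 2
Rank score: 3, 5, 2, 6, 4, 1
d = rank(hours) − rank(score): 0, 1, -1, -1, 0, 1; Σd² = 4
ρ = 1 − 6Σd² / [n(n²−1)] = 1 − 6×4 / (6×35) = 1 − 24/210 ≈ 0.8857

0.8857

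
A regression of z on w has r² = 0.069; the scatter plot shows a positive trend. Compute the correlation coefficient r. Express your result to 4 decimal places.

0.2627

|r| = √0.069 = 0.2627
The association is positive, so r = 0.2627.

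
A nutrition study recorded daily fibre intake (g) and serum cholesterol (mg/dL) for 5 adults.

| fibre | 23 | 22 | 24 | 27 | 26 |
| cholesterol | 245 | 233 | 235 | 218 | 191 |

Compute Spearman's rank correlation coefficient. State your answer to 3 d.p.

Rank fibre: 2, 1, 3, 5, 4
Rank cholesterol: 5, 3, 4, 2, 1
d = rank(fibre) − rank(cholesterol): -3, -2, -1, 3, 3; Σd² = 32
ρ = 1 − 6Σd² / [n(n²−1)] = 1 − 6×32 / (5×24) = 1 − 192/120 ≈ -0.600

-0.600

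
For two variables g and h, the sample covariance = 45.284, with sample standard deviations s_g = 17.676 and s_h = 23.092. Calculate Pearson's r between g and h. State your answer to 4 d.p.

0.1109

r = Cov(g,h) / (s_g · s_h) = 45.284 / (17.676 × 23.092)
  = 45.284 / 408.1742 ≈ 0.1109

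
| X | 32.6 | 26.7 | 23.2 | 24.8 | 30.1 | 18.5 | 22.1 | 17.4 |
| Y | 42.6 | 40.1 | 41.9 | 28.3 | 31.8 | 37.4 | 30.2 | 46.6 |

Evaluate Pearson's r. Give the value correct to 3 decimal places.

-0.163

n = 8, ΣX = 195.4, ΣY = 298.9, ΣX² = 4968.36, ΣY² = 11472.87, ΣXY = 7260.69
nΣXY − ΣXΣY = 58085.52 − 58405.06 = -319.54
nΣX² − (ΣX)² = 39746.88 − 38181.16 = 1565.72; nΣY² − (ΣY)² = 91782.96 − 89341.21 = 2441.75
r = -319.54 / √(1565.72 × 2441.75) = -319.54 / 1955.2741 ≈ -0.163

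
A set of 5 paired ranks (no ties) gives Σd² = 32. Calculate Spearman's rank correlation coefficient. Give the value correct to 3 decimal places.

ρ = 1 − 6Σd² / [n(n²−1)] = 1 − 6×32 / (5×24)
  = 1 − 192/120 = 1 − 1.6000 ≈ -0.600

-0.600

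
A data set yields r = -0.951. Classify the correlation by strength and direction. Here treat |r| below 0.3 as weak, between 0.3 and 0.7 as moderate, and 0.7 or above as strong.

strong negative

r = -0.951 < 0 so the relationship is negative.
|r| = 0.951, which falls in the strong range.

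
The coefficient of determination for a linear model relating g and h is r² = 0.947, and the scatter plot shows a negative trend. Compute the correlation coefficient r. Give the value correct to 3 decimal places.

|r| = √0.947 = 0.973
The association is negative, so r = −0.973.

-0.973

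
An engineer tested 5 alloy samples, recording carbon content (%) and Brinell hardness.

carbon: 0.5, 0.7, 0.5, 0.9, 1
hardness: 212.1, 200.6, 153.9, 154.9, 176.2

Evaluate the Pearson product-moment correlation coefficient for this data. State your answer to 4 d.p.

-0.3042

n = 5, Σx = 3.6, Σy = 897.7, Σx² = 2.8, Σy² = 163952.43, Σxy = 639.03
nΣxy − ΣxΣy = 3195.15 − 3231.72 = -36.57
nΣx² − (Σx)² = 14 − 12.96 = 1.04; nΣy² − (Σy)² = 819762.15 − 805865.29 = 13896.86
r = -36.57 / √(1.04 × 13896.86) = -36.57 / 120.2195 ≈ -0.3042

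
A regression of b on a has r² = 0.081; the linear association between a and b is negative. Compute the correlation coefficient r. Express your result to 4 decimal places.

|r| = √0.081 = 0.2846
The association is negative, so r = −0.2846.

-0.2846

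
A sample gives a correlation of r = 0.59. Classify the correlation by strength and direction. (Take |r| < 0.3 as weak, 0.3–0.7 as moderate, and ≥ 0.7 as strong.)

r = 0.59 > 0 so the relationship is positive.
|r| = 0.59, which falls in the moderate range.

moderate positive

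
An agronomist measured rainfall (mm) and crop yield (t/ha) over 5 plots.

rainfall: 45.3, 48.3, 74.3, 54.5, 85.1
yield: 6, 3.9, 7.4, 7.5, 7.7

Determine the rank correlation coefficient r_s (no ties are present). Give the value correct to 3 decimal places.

0.800

Rank rainfall: 1, 2, 4, 3, 5
Rank yield: 2, 1, 3, 4, 5
d = rank(rainfall) − rank(yield): -1, 1, 1, -1, 0; Σd² = 4
ρ = 1 − 6Σd² / [n(n²−1)] = 1 − 6×4 / (5×24) = 1 − 24/120 ≈ 0.800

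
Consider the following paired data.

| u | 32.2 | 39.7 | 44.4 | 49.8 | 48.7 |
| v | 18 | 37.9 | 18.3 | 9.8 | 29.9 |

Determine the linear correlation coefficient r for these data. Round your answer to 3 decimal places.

-0.163

n = 5, Σu = 214.8, Σv = 113.9, Σu² = 9436.02, Σv² = 3085.35, Σuv = 4840.92
nΣuv − ΣuΣv = 24204.6 − 24465.72 = -261.12
nΣu² − (Σu)² = 47180.1 − 46139.04 = 1041.06; nΣv² − (Σv)² = 15426.75 − 12973.21 = 2453.54
r = -261.12 / √(1041.06 × 2453.54) = -261.12 / 1598.2122 ≈ -0.163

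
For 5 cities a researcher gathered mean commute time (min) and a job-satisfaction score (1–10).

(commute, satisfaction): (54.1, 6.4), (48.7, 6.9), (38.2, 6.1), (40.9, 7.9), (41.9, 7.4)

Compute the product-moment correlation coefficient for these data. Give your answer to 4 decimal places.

n = 5, Σx = 223.8, Σy = 34.7, Σx² = 10186.16, Σy² = 242.95, Σxy = 1548.46
nΣxy − ΣxΣy = 7742.3 − 7765.86 = -23.56
nΣx² − (Σx)² = 50930.8 − 50086.44 = 844.36; nΣy² − (Σy)² = 1214.75 − 1204.09 = 10.66
r = -23.56 / √(844.36 × 10.66) = -23.56 / 94.8730 ≈ -0.2483

-0.2483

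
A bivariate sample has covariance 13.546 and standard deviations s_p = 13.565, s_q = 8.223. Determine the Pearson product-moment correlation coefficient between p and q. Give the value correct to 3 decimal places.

r = Cov(p,q) / (s_p · s_q) = 13.546 / (13.565 × 8.223)
  = 13.546 / 111.5450 ≈ 0.121

0.121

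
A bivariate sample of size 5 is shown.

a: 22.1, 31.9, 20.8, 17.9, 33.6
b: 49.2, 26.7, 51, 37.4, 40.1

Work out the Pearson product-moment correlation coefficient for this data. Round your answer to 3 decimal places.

-0.531

n = 5, Σa = 126.3, Σb = 204.4, Σa² = 3388.03, Σb² = 8741.3, Σab = 5016.67
nΣab − ΣaΣb = 25083.35 − 25815.72 = -732.37
nΣa² − (Σa)² = 16940.15 − 15951.69 = 988.46; nΣb² − (Σb)² = 43706.5 − 41779.36 = 1927.14
r = -732.37 / √(988.46 × 1927.14) = -732.37 / 1380.1814 ≈ -0.531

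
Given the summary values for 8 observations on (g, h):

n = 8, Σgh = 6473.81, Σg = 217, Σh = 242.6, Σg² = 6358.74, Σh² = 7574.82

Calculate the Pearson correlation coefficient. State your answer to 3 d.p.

-0.332

r = (nΣgh − ΣgΣh) / √[(nΣg² − (Σg)²)(nΣh² − (Σh)²)]
Numerator: 8×6473.81 − 217×242.6 = -853.72
Denominator: √[(50869.92 − 47089)(60598.56 − 58854.76)] = √[3780.92 × 1743.8] = 2567.7166
r = -853.72 / 2567.7166 ≈ -0.332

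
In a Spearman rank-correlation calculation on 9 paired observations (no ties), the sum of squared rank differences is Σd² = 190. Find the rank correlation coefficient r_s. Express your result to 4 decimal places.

-0.5833

ρ = 1 − 6Σd² / [n(n²−1)] = 1 − 6×190 / (9×80)
  = 1 − 1140/720 = 1 − 1.58333 ≈ -0.5833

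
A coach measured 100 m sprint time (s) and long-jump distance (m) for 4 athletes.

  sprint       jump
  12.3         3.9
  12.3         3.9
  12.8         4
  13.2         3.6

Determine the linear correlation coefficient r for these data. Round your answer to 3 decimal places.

-0.662

n = 4, Σx = 50.6, Σy = 15.4, Σx² = 640.66, Σy² = 59.38, Σxy = 194.66
nΣxy − ΣxΣy = 778.64 − 779.24 = -0.6
nΣx² − (Σx)² = 2562.64 − 2560.36 = 2.28; nΣy² − (Σy)² = 237.52 − 237.16 = 0.36
r = -0.6 / √(2.28 × 0.36) = -0.6 / 0.9060 ≈ -0.662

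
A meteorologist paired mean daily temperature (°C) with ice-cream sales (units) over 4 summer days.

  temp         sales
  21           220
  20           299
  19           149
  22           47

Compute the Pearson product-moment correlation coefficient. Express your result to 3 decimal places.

n = 4, Σx = 82, Σy = 715, Σx² = 1686, Σy² = 162211, Σxy = 14465
nΣxy − ΣxΣy = 57860 − 58630 = -770
nΣx² − (Σx)² = 6744 − 6724 = 20; nΣy² − (Σy)² = 648844 − 511225 = 137619
r = -770 / √(20 × 137619) = -770 / 1659.0298 ≈ -0.464

-0.464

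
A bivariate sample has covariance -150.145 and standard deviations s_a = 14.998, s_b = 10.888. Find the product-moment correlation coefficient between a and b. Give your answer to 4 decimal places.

-0.9195

r = Cov(a,b) / (s_a · s_b) = -150.145 / (14.998 × 10.888)
  = -150.145 / 163.2982 ≈ -0.9195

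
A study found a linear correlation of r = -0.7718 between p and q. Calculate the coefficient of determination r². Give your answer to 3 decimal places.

0.596

r² = (-0.7718)² = 0.596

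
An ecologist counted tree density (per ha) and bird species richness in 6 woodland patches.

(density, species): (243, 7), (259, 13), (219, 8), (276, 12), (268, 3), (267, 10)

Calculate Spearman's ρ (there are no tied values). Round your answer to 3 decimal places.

0.143

Rank density: 2, 3, 1, 6, 5, 4
Rank species: 2, 6, 3, 5, 1, 4
d = rank(density) − rank(species): 0, -3, -2, 1, 4, 0; Σd² = 30
ρ = 1 − 6Σd² / [n(n²−1)] = 1 − 6×30 / (6×35) = 1 − 180/210 ≈ 0.143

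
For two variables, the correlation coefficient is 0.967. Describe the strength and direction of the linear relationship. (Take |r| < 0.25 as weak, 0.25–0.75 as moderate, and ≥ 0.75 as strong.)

r = 0.967 > 0 so the relationship is positive.
|r| = 0.967, which falls in the strong range.

strong positive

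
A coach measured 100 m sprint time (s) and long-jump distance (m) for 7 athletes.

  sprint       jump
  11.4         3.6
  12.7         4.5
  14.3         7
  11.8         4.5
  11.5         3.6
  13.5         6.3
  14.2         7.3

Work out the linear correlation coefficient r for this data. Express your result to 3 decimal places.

0.974

n = 7, Σx = 89.4, Σy = 36.8, Σx² = 1151.12, Σy² = 208.4, Σxy = 481.5
nΣxy − ΣxΣy = 3370.5 − 3289.92 = 80.58
nΣx² − (Σx)² = 8057.84 − 7992.36 = 65.48; nΣy² − (Σy)² = 1458.8 − 1354.24 = 104.56
r = 80.58 / √(65.48 × 104.56) = 80.58 / 82.7441 ≈ 0.974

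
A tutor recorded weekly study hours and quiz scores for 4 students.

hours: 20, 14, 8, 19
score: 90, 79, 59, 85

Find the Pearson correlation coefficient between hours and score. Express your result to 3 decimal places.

n = 4, Σx = 61, Σy = 313, Σx² = 1021, Σy² = 25047, Σxy = 4993
nΣxy − ΣxΣy = 19972 − 19093 = 879
nΣx² − (Σx)² = 4084 − 3721 = 363; nΣy² − (Σy)² = 100188 − 97969 = 2219
r = 879 / √(363 × 2219) = 879 / 897.4948 ≈ 0.979

0.979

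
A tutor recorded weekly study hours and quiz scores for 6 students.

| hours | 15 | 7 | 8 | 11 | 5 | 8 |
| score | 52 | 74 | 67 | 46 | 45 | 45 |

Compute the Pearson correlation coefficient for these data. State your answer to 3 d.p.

-0.162

n = 6, Σx = 54, Σy = 329, Σx² = 548, Σy² = 18835, Σxy = 2925
nΣxy − ΣxΣy = 17550 − 17766 = -216
nΣx² − (Σx)² = 3288 − 2916 = 372; nΣy² − (Σy)² = 113010 − 108241 = 4769
r = -216 / √(372 × 4769) = -216 / 1331.9414 ≈ -0.162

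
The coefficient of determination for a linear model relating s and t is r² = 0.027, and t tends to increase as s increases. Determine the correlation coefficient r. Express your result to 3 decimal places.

|r| = √0.027 = 0.164
The association is positive, so r = 0.164.

0.164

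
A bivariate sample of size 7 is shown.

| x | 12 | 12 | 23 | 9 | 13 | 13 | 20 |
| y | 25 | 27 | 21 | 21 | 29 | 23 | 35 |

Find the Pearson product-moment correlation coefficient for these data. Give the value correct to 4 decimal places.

n = 7, Σx = 102, Σy = 181, Σx² = 1636, Σy² = 4831, Σxy = 2672
nΣxy − ΣxΣy = 18704 − 18462 = 242
nΣx² − (Σx)² = 11452 − 10404 = 1048; nΣy² − (Σy)² = 33817 − 32761 = 1056
r = 242 / √(1048 × 1056) = 242 / 1051.9924 ≈ 0.2300

0.2300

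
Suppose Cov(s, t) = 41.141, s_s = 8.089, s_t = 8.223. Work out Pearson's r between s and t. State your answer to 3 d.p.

r = Cov(s,t) / (s_s · s_t) = 41.141 / (8.089 × 8.223)
  = 41.141 / 66.5158 ≈ 0.619

0.619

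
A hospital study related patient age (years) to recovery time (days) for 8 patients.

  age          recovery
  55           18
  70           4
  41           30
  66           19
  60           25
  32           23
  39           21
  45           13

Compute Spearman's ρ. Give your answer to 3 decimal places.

-0.500

Rank age: 5, 8, 3, 7, 6, 1, 2, 4
Rank recovery: 3, 1, 8, 4, 7, 6, 5, 2
d = rank(age) − rank(recovery): 2, 7, -5, 3, -1, -5, -3, 2; Σd² = 126
ρ = 1 − 6Σd² / [n(n²−1)] = 1 − 6×126 / (8×63) = 1 − 756/504 ≈ -0.500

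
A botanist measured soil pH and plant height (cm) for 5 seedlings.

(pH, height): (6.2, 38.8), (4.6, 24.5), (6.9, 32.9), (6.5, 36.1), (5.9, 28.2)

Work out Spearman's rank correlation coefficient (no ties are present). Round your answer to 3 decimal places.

0.600

Rank pH: 3, 1, 5, 4, 2
Rank height: 5, 1, 3, 4, 2
d = rank(pH) − rank(height): -2, 0, 2, 0, 0; Σd² = 8
ρ = 1 − 6Σd² / [n(n²−1)] = 1 − 6×8 / (5×24) = 1 − 48/120 ≈ 0.600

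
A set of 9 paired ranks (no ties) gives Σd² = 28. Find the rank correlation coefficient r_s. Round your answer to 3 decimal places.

ρ = 1 − 6Σd² / [n(n²−1)] = 1 − 6×28 / (9×80)
  = 1 − 168/720 = 1 − 0.2333 ≈ 0.767

0.767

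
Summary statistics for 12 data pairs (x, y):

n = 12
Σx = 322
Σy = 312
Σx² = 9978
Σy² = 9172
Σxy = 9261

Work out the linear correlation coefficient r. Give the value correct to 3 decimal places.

r = (nΣxy − ΣxΣy) / √[(nΣx² − (Σx)²)(nΣy² − (Σy)²)]
Numerator: 12×9261 − 322×312 = 10668
Denominator: √[(119736 − 103684)(110064 − 97344)] = √[16052 × 12720] = 14289.2071
r = 10668 / 14289.2071 ≈ 0.747

0.747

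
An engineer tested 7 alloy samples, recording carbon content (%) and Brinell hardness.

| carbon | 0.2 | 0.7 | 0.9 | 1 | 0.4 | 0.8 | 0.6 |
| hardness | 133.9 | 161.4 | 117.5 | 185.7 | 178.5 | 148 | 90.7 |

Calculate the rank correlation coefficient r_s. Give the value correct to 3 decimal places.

0.250

Rank carbon: 1, 4, 6, 7, 2, 5, 3
Rank hardness: 3, 5, 2, 7, 6, 4, 1
d = rank(carbon) − rank(hardness): -2, -1, 4, 0, -4, 1, 2; Σd² = 42
ρ = 1 − 6Σd² / [n(n²−1)] = 1 − 6×42 / (7×48) = 1 − 252/336 ≈ 0.250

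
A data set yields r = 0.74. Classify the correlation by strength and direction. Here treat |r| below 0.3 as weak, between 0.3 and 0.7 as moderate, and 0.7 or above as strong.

r = 0.74 > 0 so the relationship is positive.
|r| = 0.74, which falls in the strong range.

strong positive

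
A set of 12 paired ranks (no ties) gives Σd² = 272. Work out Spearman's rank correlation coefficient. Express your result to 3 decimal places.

0.049

ρ = 1 − 6Σd² / [n(n²−1)] = 1 − 6×272 / (12×143)
  = 1 − 1632/1716 = 1 − 0.9510 ≈ 0.049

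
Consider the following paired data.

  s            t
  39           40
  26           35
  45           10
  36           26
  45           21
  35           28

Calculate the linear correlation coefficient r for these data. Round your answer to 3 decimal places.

-0.650

n = 6, Σs = 226, Σt = 160, Σs² = 8768, Σt² = 4826, Σst = 5781
nΣst − ΣsΣt = 34686 − 36160 = -1474
nΣs² − (Σs)² = 52608 − 51076 = 1532; nΣt² − (Σt)² = 28956 − 25600 = 3356
r = -1474 / √(1532 × 3356) = -1474 / 2267.4638 ≈ -0.650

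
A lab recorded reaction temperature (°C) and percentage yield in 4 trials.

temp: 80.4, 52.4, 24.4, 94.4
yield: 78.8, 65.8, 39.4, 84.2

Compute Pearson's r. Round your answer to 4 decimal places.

0.9797

n = 4, Σx = 251.6, Σy = 268.2, Σx² = 18716.64, Σy² = 19181.08, Σxy = 18693.28
nΣxy − ΣxΣy = 74773.12 − 67479.12 = 7294
nΣx² − (Σx)² = 74866.56 − 63302.56 = 11564; nΣy² − (Σy)² = 76724.32 − 71931.24 = 4793.08
r = 7294 / √(11564 × 4793.08) = 7294 / 7444.9431 ≈ 0.9797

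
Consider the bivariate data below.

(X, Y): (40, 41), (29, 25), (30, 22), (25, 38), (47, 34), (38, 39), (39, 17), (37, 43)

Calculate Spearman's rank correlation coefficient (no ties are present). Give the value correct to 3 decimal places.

Rank X: 7, 2, 3, 1, 8, 5, 6, 4
Rank Y: 7, 3, 2, 5, 4, 6, 1, 8
d = rank(X) − rank(Y): 0, -1, 1, -4, 4, -1, 5, -4; Σd² = 76
ρ = 1 − 6Σd² / [n(n²−1)] = 1 − 6×76 / (8×63) = 1 − 456/504 ≈ 0.095

0.095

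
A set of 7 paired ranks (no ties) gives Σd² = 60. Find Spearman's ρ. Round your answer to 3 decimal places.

ρ = 1 − 6Σd² / [n(n²−1)] = 1 − 6×60 / (7×48)
  = 1 − 360/336 = 1 − 1.0714 ≈ -0.071

-0.071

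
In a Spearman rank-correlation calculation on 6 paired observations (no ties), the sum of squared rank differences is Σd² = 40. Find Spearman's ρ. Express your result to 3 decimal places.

ρ = 1 − 6Σd² / [n(n²−1)] = 1 − 6×40 / (6×35)
  = 1 − 240/210 = 1 − 1.1429 ≈ -0.143

-0.143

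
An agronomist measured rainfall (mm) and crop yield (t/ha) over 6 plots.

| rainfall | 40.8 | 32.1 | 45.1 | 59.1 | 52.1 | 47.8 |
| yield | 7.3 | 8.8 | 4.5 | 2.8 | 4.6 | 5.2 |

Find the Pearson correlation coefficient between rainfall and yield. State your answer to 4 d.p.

n = 6, Σx = 277, Σy = 33.2, Σx² = 13221.12, Σy² = 207.02, Σxy = 1436.97
nΣxy − ΣxΣy = 8621.82 − 9196.4 = -574.58
nΣx² − (Σx)² = 79326.72 − 76729 = 2597.72; nΣy² − (Σy)² = 1242.12 − 1102.24 = 139.88
r = -574.58 / √(2597.72 × 139.88) = -574.58 / 602.8010 ≈ -0.9532

-0.9532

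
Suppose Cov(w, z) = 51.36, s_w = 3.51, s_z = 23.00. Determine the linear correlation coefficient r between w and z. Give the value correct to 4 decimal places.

0.6362

r = Cov(w,z) / (s_w · s_z) = 51.36 / (3.51 × 23.00)
  = 51.36 / 80.7300 ≈ 0.6362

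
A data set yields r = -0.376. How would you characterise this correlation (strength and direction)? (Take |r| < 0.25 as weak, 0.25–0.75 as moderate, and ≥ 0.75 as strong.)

moderate negative

r = -0.376 < 0 so the relationship is negative.
|r| = 0.376, which falls in the moderate range.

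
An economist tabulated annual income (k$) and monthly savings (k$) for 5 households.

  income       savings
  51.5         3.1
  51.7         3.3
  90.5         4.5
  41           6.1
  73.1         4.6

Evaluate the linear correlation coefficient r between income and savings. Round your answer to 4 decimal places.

-0.0606

n = 5, Σx = 307.8, Σy = 21.6, Σx² = 20540, Σy² = 99.12, Σxy = 1323.87
nΣxy − ΣxΣy = 6619.35 − 6648.48 = -29.13
nΣx² − (Σx)² = 102700 − 94740.84 = 7959.16; nΣy² − (Σy)² = 495.6 − 466.56 = 29.04
r = -29.13 / √(7959.16 × 29.04) = -29.13 / 480.7640 ≈ -0.0606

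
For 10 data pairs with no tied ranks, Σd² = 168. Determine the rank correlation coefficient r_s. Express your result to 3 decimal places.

-0.018

ρ = 1 − 6Σd² / [n(n²−1)] = 1 − 6×168 / (10×99)
  = 1 − 1008/990 = 1 − 1.0182 ≈ -0.018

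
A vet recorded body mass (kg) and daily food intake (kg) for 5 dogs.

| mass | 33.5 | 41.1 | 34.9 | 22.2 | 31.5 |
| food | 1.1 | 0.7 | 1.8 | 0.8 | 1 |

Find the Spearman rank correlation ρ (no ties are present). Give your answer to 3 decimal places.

Rank mass: 3, 5, 4, 1, 2
Rank food: 4, 1, 5, 2, 3
d = rank(mass) − rank(food): -1, 4, -1, -1, -1; Σd² = 20
ρ = 1 − 6Σd² / [n(n²−1)] = 1 − 6×20 / (5×24) = 1 − 120/120 ≈ 0.000

0.000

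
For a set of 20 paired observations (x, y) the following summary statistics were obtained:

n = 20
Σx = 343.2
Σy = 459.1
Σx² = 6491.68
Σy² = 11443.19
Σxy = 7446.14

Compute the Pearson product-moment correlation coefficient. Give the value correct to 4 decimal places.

r = (nΣxy − ΣxΣy) / √[(nΣx² − (Σx)²)(nΣy² − (Σy)²)]
Numerator: 20×7446.14 − 343.2×459.1 = -8640.32
Denominator: √[(129833.6 − 117786.24)(228863.8 − 210772.81)] = √[12047.36 × 18090.99] = 14763.0847
r = -8640.32 / 14763.0847 ≈ -0.5853

-0.5853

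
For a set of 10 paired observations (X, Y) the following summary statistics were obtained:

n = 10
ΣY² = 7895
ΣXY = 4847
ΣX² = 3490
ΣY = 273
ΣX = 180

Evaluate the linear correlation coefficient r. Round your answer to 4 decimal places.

r = (nΣXY − ΣXΣY) / √[(nΣX² − (ΣX)²)(nΣY² − (ΣY)²)]
Numerator: 10×4847 − 180×273 = -670
Denominator: √[(34900 − 32400)(78950 − 74529)] = √[2500 × 4421] = 3324.5300
r = -670 / 3324.5300 ≈ -0.2015

-0.2015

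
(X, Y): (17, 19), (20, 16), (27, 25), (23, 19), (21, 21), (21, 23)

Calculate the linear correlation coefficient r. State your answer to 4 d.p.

0.6453

n = 6, ΣX = 129, ΣY = 123, ΣX² = 2829, ΣY² = 2573, ΣXY = 2679
nΣXY − ΣXΣY = 16074 − 15867 = 207
nΣX² − (ΣX)² = 16974 − 16641 = 333; nΣY² − (ΣY)² = 15438 − 15129 = 309
r = 207 / √(333 × 309) = 207 / 320.7756 ≈ 0.6453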